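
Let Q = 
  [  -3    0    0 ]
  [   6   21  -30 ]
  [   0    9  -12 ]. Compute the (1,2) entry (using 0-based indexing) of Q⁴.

Characteristic polynomial: r^3 - 6r^2 - 9r + 54 = (r - 6)(r - 3)(r + 3), so the eigenvalues are -3, 3, 6.
r=-3: eigenvector (1, 1, 1).
r=3: eigenvector (0, -5, -3).
r=6: eigenvector (0, 2, 1).
P = [[1, 0, 0], [1, -5, 2], [1, -3, 1]], D = diag(-3, 3, 6), P⁻¹ = [[1, 0, 0], [1, 1, -2], [2, 3, -5]].
Q⁴ = P·diag(81, 81, 1296)·P⁻¹ = [[81, 0, 0], [4860, 7371, -12150], [2430, 3645, -5994]].
The requested entry is -12150.

-12150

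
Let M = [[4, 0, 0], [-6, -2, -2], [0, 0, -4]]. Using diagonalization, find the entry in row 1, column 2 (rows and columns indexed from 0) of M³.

Characteristic polynomial: s^3 + 2s^2 - 16s - 32 = (s - 4)(s + 2)(s + 4), so the eigenvalues are -4, -2, 4.
s=4: eigenvector (1, -1, 0).
s=-4: eigenvector (0, 1, 1).
s=-2: eigenvector (0, -1, 0).
P = [[1, 0, 0], [-1, 1, -1], [0, 1, 0]], D = diag(4, -4, -2), P⁻¹ = [[1, 0, 0], [0, 0, 1], [-1, -1, 1]].
M³ = P·diag(64, -64, -8)·P⁻¹ = [[64, 0, 0], [-72, -8, -56], [0, 0, -64]].
The requested entry is -56.

-56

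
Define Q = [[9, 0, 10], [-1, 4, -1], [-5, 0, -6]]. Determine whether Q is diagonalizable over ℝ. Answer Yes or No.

No

Characteristic polynomial: p(λ) = λ^3 - 7λ^2 + 8λ + 16 = (λ - 4)^2(λ + 1).
λ = 4 has algebraic multiplicity 2; rank(Q − 4I) = 2, so geometric multiplicity = 1.
Geometric multiplicity < algebraic multiplicity, so Q is not diagonalizable.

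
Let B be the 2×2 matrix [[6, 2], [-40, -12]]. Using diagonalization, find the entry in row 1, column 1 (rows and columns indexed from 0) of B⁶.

Characteristic polynomial: r^2 + 6r + 8 = (r + 2)(r + 4), so the eigenvalues are -4, -2.
r=-2: eigenvector (1, -4).
r=-4: eigenvector (-1, 5).
P = [[1, -1], [-4, 5]], D = diag(-2, -4), P⁻¹ = [[5, 1], [4, 1]].
B⁶ = P·diag(64, 4096)·P⁻¹ = [[-16064, -4032], [80640, 20224]].
The requested entry is 20224.

20224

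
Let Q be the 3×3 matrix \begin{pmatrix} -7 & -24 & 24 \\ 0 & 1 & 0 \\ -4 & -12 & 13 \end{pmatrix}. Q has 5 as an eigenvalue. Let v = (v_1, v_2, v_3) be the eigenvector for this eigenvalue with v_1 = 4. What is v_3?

Q − 5I = [[-12, -24, 24], [0, -4, 0], [-4, -12, 8]].
Solving (Q − 5I)v = 0 gives the eigenspace spanned by (4, 0, 2).
With v_1 = 4, v = (4, 0, 2), so v_3 = 2.

2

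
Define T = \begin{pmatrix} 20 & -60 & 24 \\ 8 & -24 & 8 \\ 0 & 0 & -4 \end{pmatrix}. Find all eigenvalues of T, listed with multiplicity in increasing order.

-4, -4, 0

Characteristic polynomial: p(s) = s^3 + 8s^2 + 16s = s(s + 4)^2.
Roots (with multiplicity): -4, -4, 0.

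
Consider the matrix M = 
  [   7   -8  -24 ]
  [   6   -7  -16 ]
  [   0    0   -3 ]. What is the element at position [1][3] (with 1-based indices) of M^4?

Characteristic polynomial: s^3 + 3s^2 - s - 3 = (s - 1)(s + 1)(s + 3), so the eigenvalues are -3, -1, 1.
s=-3: eigenvector (4, 2, 1).
s=-1: eigenvector (1, 1, 0).
s=1: eigenvector (4, 3, 0).
P = [[4, 1, 4], [2, 1, 3], [1, 0, 0]], D = diag(-3, -1, 1), P⁻¹ = [[0, 0, 1], [-3, 4, 4], [1, -1, -2]].
M⁴ = P·diag(81, 1, 1)·P⁻¹ = [[1, 0, 320], [0, 1, 160], [0, 0, 81]].
The requested entry is 320.

320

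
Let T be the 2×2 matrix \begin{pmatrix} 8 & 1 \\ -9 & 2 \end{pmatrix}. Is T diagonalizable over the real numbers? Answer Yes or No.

No

Characteristic polynomial: p(r) = r^2 - 10r + 25 = (r - 5)^2.
r = 5 has algebraic multiplicity 2; rank(T − 5I) = 1, so geometric multiplicity = 1.
Geometric multiplicity < algebraic multiplicity, so T is not diagonalizable.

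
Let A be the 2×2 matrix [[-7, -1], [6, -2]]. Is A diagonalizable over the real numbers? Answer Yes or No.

Yes

Characteristic polynomial: p(r) = r^2 + 9r + 20 = (r + 4)(r + 5).
All 2 eigenvalues are distinct, so A is diagonalizable.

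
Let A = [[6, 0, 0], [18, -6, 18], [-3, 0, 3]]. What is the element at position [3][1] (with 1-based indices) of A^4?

-1215

Characteristic polynomial: r^3 - 3r^2 - 36r + 108 = (r - 6)(r - 3)(r + 6), so the eigenvalues are -6, 3, 6.
r=-6: eigenvector (0, 1, 0).
r=6: eigenvector (1, 0, -1).
r=3: eigenvector (0, 2, 1).
P = [[0, 1, 0], [1, 0, 2], [0, -1, 1]], D = diag(-6, 6, 3), P⁻¹ = [[-2, 1, -2], [1, 0, 0], [1, 0, 1]].
A⁴ = P·diag(1296, 1296, 81)·P⁻¹ = [[1296, 0, 0], [-2430, 1296, -2430], [-1215, 0, 81]].
The requested entry is -1215.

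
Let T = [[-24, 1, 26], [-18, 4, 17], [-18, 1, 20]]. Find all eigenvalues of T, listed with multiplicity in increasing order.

-6, 3, 3

Characteristic polynomial: p(λ) = λ^3 - 27λ + 54 = (λ - 3)^2(λ + 6).
Roots (with multiplicity): -6, 3, 3.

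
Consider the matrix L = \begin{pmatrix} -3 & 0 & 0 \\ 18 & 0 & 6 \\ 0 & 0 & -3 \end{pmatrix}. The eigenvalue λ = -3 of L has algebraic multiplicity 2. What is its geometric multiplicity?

L + 3I = [[0, 0, 0], [18, 3, 6], [0, 0, 0]].
This matrix has rank 1, so its null space has dimension 3 − 1 = 2.

2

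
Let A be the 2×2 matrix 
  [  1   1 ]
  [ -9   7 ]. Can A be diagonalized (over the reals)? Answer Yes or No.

No

Characteristic polynomial: p(μ) = μ^2 - 8μ + 16 = (μ - 4)^2.
μ = 4 has algebraic multiplicity 2; rank(A − 4I) = 1, so geometric multiplicity = 1.
Geometric multiplicity < algebraic multiplicity, so A is not diagonalizable.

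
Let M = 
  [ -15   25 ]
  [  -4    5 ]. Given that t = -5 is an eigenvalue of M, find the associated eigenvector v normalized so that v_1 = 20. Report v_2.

M + 5I = [[-10, 25], [-4, 10]].
Solving (M + 5I)v = 0 gives the eigenspace spanned by (20, 8).
With v_1 = 20, v = (20, 8), so v_2 = 8.

8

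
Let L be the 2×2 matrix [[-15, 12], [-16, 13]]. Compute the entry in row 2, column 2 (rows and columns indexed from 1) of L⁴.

-239

Characteristic polynomial: λ^2 + 2λ - 3 = (λ - 1)(λ + 3), so the eigenvalues are -3, 1.
λ=1: eigenvector (3, 4).
λ=-3: eigenvector (1, 1).
P = [[3, 1], [4, 1]], D = diag(1, -3), P⁻¹ = [[-1, 1], [4, -3]].
L⁴ = P·diag(1, 81)·P⁻¹ = [[321, -240], [320, -239]].
The requested entry is -239.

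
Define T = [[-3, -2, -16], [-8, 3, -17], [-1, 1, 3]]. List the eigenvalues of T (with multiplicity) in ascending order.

-5, 4, 4

Characteristic polynomial: p(μ) = μ^3 - 3μ^2 - 24μ + 80 = (μ - 4)^2(μ + 5).
Roots (with multiplicity): -5, 4, 4.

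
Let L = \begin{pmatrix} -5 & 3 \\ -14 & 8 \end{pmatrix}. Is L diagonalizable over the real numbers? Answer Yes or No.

Characteristic polynomial: p(s) = s^2 - 3s + 2 = (s - 2)(s - 1).
All 2 eigenvalues are distinct, so L is diagonalizable.

Yes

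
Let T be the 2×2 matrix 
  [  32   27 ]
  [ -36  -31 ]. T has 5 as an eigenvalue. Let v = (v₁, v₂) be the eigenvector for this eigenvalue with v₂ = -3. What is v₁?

T − 5I = [[27, 27], [-36, -36]].
Solving (T − 5I)v = 0 gives the eigenspace spanned by (3, -3).
With v₂ = -3, v = (3, -3), so v₁ = 3.

3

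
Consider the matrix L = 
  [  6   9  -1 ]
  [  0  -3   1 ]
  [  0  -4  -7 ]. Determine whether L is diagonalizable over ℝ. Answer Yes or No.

Characteristic polynomial: p(t) = t^3 + 4t^2 - 35t - 150 = (t - 6)(t + 5)^2.
t = -5 has algebraic multiplicity 2; rank(L + 5I) = 2, so geometric multiplicity = 1.
Geometric multiplicity < algebraic multiplicity, so L is not diagonalizable.

No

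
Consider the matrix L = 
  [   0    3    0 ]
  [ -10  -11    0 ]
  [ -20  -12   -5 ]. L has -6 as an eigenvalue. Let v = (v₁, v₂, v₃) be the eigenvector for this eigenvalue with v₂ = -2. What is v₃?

-4

L + 6I = [[6, 3, 0], [-10, -5, 0], [-20, -12, 1]].
Solving (L + 6I)v = 0 gives the eigenspace spanned by (1, -2, -4).
With v₂ = -2, v = (1, -2, -4), so v₃ = -4.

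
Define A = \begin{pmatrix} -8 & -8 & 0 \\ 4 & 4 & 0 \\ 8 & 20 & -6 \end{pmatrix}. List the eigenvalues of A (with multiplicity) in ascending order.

-6, -4, 0

Characteristic polynomial: p(λ) = λ^3 + 10λ^2 + 24λ = λ(λ + 4)(λ + 6).
Roots (with multiplicity): -6, -4, 0.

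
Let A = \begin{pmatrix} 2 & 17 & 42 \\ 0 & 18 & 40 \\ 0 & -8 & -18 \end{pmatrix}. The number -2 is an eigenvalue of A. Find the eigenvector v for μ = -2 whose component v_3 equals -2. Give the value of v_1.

4

A + 2I = [[4, 17, 42], [0, 20, 40], [0, -8, -16]].
Solving (A + 2I)v = 0 gives the eigenspace spanned by (4, 4, -2).
With v_3 = -2, v = (4, 4, -2), so v_1 = 4.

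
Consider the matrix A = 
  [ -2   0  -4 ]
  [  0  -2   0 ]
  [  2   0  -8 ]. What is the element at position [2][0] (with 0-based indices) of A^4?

-1040

Characteristic polynomial: t^3 + 12t^2 + 44t + 48 = (t + 2)(t + 4)(t + 6), so the eigenvalues are -6, -4, -2.
t=-2: eigenvector (0, 1, 0).
t=-6: eigenvector (-1, 0, -1).
t=-4: eigenvector (2, 0, 1).
P = [[0, -1, 2], [1, 0, 0], [0, -1, 1]], D = diag(-2, -6, -4), P⁻¹ = [[0, 1, 0], [1, 0, -2], [1, 0, -1]].
A⁴ = P·diag(16, 1296, 256)·P⁻¹ = [[-784, 0, 2080], [0, 16, 0], [-1040, 0, 2336]].
The requested entry is -1040.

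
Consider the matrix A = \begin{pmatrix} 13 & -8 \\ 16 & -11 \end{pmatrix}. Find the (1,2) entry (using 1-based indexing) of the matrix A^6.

-14896

Characteristic polynomial: t^2 - 2t - 15 = (t - 5)(t + 3), so the eigenvalues are -3, 5.
t=5: eigenvector (-1, -1).
t=-3: eigenvector (1, 2).
P = [[-1, 1], [-1, 2]], D = diag(5, -3), P⁻¹ = [[-2, 1], [-1, 1]].
A⁶ = P·diag(15625, 729)·P⁻¹ = [[30521, -14896], [29792, -14167]].
The requested entry is -14896.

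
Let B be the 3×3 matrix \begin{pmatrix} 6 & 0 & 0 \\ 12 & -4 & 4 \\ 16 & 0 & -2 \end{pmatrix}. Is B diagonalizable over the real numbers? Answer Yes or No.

Characteristic polynomial: p(t) = t^3 - 28t - 48 = (t - 6)(t + 2)(t + 4).
All 3 eigenvalues are distinct, so B is diagonalizable.

Yes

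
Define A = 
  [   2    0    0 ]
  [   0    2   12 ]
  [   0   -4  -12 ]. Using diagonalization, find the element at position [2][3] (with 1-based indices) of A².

Characteristic polynomial: t^3 + 8t^2 + 4t - 48 = (t - 2)(t + 4)(t + 6), so the eigenvalues are -6, -4, 2.
t=2: eigenvector (1, 0, 0).
t=-6: eigenvector (0, -3, 2).
t=-4: eigenvector (0, -2, 1).
P = [[1, 0, 0], [0, -3, -2], [0, 2, 1]], D = diag(2, -6, -4), P⁻¹ = [[1, 0, 0], [0, 1, 2], [0, -2, -3]].
A² = P·diag(4, 36, 16)·P⁻¹ = [[4, 0, 0], [0, -44, -120], [0, 40, 96]].
The requested entry is -120.

-120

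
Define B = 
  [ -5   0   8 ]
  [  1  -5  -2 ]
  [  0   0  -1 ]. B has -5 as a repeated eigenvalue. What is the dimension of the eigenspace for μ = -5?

1

B + 5I = [[0, 0, 8], [1, 0, -2], [0, 0, 4]].
This matrix has rank 2, so its null space has dimension 3 − 2 = 1.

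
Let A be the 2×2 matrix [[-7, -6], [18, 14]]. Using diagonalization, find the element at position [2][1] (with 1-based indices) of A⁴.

Characteristic polynomial: t^2 - 7t + 10 = (t - 5)(t - 2), so the eigenvalues are 2, 5.
t=2: eigenvector (2, -3).
t=5: eigenvector (1, -2).
P = [[2, 1], [-3, -2]], D = diag(2, 5), P⁻¹ = [[2, 1], [-3, -2]].
A⁴ = P·diag(16, 625)·P⁻¹ = [[-1811, -1218], [3654, 2452]].
The requested entry is 3654.

3654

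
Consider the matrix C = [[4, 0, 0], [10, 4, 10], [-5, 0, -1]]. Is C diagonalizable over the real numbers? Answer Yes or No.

Yes

Characteristic polynomial: p(μ) = μ^3 - 7μ^2 + 8μ + 16 = (μ - 4)^2(μ + 1).
μ = 4 has algebraic multiplicity 2; rank(C − 4I) = 1, so geometric multiplicity = 2.
Every eigenvalue has geometric = algebraic multiplicity, so C is diagonalizable.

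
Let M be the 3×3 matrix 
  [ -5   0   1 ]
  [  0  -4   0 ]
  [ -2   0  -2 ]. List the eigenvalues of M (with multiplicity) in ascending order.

-4, -4, -3

Characteristic polynomial: p(r) = r^3 + 11r^2 + 40r + 48 = (r + 3)(r + 4)^2.
Roots (with multiplicity): -4, -4, -3.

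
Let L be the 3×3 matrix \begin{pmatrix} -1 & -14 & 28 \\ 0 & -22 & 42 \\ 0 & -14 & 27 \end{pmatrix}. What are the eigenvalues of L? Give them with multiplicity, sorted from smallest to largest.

Characteristic polynomial: p(r) = r^3 - 4r^2 - 11r - 6 = (r - 6)(r + 1)^2.
Roots (with multiplicity): -1, -1, 6.

-1, -1, 6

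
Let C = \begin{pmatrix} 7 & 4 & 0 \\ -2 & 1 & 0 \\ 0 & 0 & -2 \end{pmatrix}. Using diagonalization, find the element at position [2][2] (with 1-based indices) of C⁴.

-463

Characteristic polynomial: r^3 - 6r^2 - r + 30 = (r - 5)(r - 3)(r + 2), so the eigenvalues are -2, 3, 5.
r=-2: eigenvector (0, 0, 1).
r=5: eigenvector (2, -1, 0).
r=3: eigenvector (1, -1, 0).
P = [[0, 2, 1], [0, -1, -1], [1, 0, 0]], D = diag(-2, 5, 3), P⁻¹ = [[0, 0, 1], [1, 1, 0], [-1, -2, 0]].
C⁴ = P·diag(16, 625, 81)·P⁻¹ = [[1169, 1088, 0], [-544, -463, 0], [0, 0, 16]].
The requested entry is -463.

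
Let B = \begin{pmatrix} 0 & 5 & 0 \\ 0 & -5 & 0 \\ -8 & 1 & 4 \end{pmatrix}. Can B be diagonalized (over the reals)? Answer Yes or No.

Yes

Characteristic polynomial: p(λ) = λ^3 + λ^2 - 20λ = λ(λ - 4)(λ + 5).
All 3 eigenvalues are distinct, so B is diagonalizable.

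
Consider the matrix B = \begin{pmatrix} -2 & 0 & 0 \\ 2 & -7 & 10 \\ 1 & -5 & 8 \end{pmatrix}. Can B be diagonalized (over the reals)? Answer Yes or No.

Characteristic polynomial: p(μ) = μ^3 + μ^2 - 8μ - 12 = (μ - 3)(μ + 2)^2.
μ = -2 has algebraic multiplicity 2; rank(B + 2I) = 2, so geometric multiplicity = 1.
Geometric multiplicity < algebraic multiplicity, so B is not diagonalizable.

No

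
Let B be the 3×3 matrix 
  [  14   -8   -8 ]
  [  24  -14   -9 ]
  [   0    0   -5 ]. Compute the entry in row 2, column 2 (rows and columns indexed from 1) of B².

Characteristic polynomial: λ^3 + 5λ^2 - 4λ - 20 = (λ - 2)(λ + 2)(λ + 5), so the eigenvalues are -5, -2, 2.
λ=-2: eigenvector (-1, -2, 0).
λ=2: eigenvector (2, 3, 0).
λ=-5: eigenvector (0, -1, 1).
P = [[-1, 2, 0], [-2, 3, -1], [0, 0, 1]], D = diag(-2, 2, -5), P⁻¹ = [[3, -2, -2], [2, -1, -1], [0, 0, 1]].
B² = P·diag(4, 4, 25)·P⁻¹ = [[4, 0, 0], [0, 4, -21], [0, 0, 25]].
The requested entry is 4.

4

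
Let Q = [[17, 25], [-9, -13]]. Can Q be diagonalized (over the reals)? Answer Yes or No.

No

Characteristic polynomial: p(λ) = λ^2 - 4λ + 4 = (λ - 2)^2.
λ = 2 has algebraic multiplicity 2; rank(Q − 2I) = 1, so geometric multiplicity = 1.
Geometric multiplicity < algebraic multiplicity, so Q is not diagonalizable.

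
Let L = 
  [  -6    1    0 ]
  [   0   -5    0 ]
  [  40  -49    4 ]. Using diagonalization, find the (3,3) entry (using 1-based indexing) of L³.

Characteristic polynomial: λ^3 + 7λ^2 - 14λ - 120 = (λ - 4)(λ + 5)(λ + 6), so the eigenvalues are -6, -5, 4.
λ=-5: eigenvector (1, 1, 1).
λ=-6: eigenvector (1, 0, -4).
λ=4: eigenvector (0, 0, 1).
P = [[1, 1, 0], [1, 0, 0], [1, -4, 1]], D = diag(-5, -6, 4), P⁻¹ = [[0, 1, 0], [1, -1, 0], [4, -5, 1]].
L³ = P·diag(-125, -216, 64)·P⁻¹ = [[-216, 91, 0], [0, -125, 0], [1120, -1309, 64]].
The requested entry is 64.

64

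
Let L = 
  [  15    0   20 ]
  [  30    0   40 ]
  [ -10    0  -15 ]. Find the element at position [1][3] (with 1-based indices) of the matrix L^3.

Characteristic polynomial: λ^3 - 25λ = λ(λ - 5)(λ + 5), so the eigenvalues are -5, 0, 5.
λ=5: eigenvector (2, 4, -1).
λ=0: eigenvector (0, 1, 0).
λ=-5: eigenvector (1, 2, -1).
P = [[2, 0, 1], [4, 1, 2], [-1, 0, -1]], D = diag(5, 0, -5), P⁻¹ = [[1, 0, 1], [-2, 1, 0], [-1, 0, -2]].
L³ = P·diag(125, 0, -125)·P⁻¹ = [[375, 0, 500], [750, 0, 1000], [-250, 0, -375]].
The requested entry is 500.

500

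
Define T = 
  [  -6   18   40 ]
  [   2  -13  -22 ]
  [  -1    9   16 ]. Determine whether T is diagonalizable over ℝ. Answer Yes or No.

No

Characteristic polynomial: p(s) = s^3 + 3s^2 - 24s - 80 = (s - 5)(s + 4)^2.
s = -4 has algebraic multiplicity 2; rank(T + 4I) = 2, so geometric multiplicity = 1.
Geometric multiplicity < algebraic multiplicity, so T is not diagonalizable.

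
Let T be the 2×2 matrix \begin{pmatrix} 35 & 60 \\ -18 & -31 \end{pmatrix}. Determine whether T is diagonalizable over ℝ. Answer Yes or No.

Yes

Characteristic polynomial: p(r) = r^2 - 4r - 5 = (r - 5)(r + 1).
All 2 eigenvalues are distinct, so T is diagonalizable.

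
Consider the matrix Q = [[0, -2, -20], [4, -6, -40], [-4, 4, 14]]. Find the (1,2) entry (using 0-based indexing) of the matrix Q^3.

Characteristic polynomial: λ^3 - 8λ^2 + 4λ + 48 = (λ - 6)(λ - 4)(λ + 2), so the eigenvalues are -2, 4, 6.
λ=-2: eigenvector (1, 1, 0).
λ=4: eigenvector (5, 10, -2).
λ=6: eigenvector (-2, -4, 1).
P = [[1, 5, -2], [1, 10, -4], [0, -2, 1]], D = diag(-2, 4, 6), P⁻¹ = [[2, -1, 0], [-1, 1, 2], [-2, 2, 5]].
Q³ = P·diag(-8, 64, 216)·P⁻¹ = [[528, -536, -1520], [1072, -1080, -3040], [-304, 304, 824]].
The requested entry is -3040.

-3040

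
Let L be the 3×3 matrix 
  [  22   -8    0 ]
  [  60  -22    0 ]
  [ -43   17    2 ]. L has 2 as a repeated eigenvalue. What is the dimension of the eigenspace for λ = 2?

1

L − 2I = [[20, -8, 0], [60, -24, 0], [-43, 17, 0]].
This matrix has rank 2, so its null space has dimension 3 − 2 = 1.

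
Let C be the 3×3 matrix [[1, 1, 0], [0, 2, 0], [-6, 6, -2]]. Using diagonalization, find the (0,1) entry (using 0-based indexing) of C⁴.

Characteristic polynomial: μ^3 - μ^2 - 4μ + 4 = (μ - 2)(μ - 1)(μ + 2), so the eigenvalues are -2, 1, 2.
μ=-2: eigenvector (0, 0, 1).
μ=2: eigenvector (1, 1, 0).
μ=1: eigenvector (1, 0, -2).
P = [[0, 1, 1], [0, 1, 0], [1, 0, -2]], D = diag(-2, 2, 1), P⁻¹ = [[2, -2, 1], [0, 1, 0], [1, -1, 0]].
C⁴ = P·diag(16, 16, 1)·P⁻¹ = [[1, 15, 0], [0, 16, 0], [30, -30, 16]].
The requested entry is 15.

15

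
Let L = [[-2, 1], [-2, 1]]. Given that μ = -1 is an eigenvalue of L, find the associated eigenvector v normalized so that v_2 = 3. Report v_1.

L + 1I = [[-1, 1], [-2, 2]].
Solving (L + 1I)v = 0 gives the eigenspace spanned by (3, 3).
With v_2 = 3, v = (3, 3), so v_1 = 3.

3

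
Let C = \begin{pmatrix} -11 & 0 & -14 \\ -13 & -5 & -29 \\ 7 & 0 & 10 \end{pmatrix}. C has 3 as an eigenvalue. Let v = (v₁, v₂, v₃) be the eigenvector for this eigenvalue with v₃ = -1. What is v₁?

C − 3I = [[-14, 0, -14], [-13, -8, -29], [7, 0, 7]].
Solving (C − 3I)v = 0 gives the eigenspace spanned by (1, 2, -1).
With v₃ = -1, v = (1, 2, -1), so v₁ = 1.

1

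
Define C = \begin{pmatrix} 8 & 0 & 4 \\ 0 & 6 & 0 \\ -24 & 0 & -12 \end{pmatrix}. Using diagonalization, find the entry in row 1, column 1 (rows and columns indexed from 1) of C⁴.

Characteristic polynomial: μ^3 - 2μ^2 - 24μ = μ(μ - 6)(μ + 4), so the eigenvalues are -4, 0, 6.
μ=0: eigenvector (1, 0, -2).
μ=6: eigenvector (0, 1, 0).
μ=-4: eigenvector (-1, 0, 3).
P = [[1, 0, -1], [0, 1, 0], [-2, 0, 3]], D = diag(0, 6, -4), P⁻¹ = [[3, 0, 1], [0, 1, 0], [2, 0, 1]].
C⁴ = P·diag(0, 1296, 256)·P⁻¹ = [[-512, 0, -256], [0, 1296, 0], [1536, 0, 768]].
The requested entry is -512.

-512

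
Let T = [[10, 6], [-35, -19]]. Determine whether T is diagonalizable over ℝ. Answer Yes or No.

Yes

Characteristic polynomial: p(λ) = λ^2 + 9λ + 20 = (λ + 4)(λ + 5).
All 2 eigenvalues are distinct, so T is diagonalizable.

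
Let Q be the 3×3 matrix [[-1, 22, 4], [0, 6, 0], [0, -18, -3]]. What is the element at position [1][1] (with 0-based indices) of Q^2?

36

Characteristic polynomial: r^3 - 2r^2 - 21r - 18 = (r - 6)(r + 1)(r + 3), so the eigenvalues are -3, -1, 6.
r=6: eigenvector (2, 1, -2).
r=-1: eigenvector (1, 0, 0).
r=-3: eigenvector (-2, 0, 1).
P = [[2, 1, -2], [1, 0, 0], [-2, 0, 1]], D = diag(6, -1, -3), P⁻¹ = [[0, 1, 0], [1, 2, 2], [0, 2, 1]].
Q² = P·diag(36, 1, 9)·P⁻¹ = [[1, 38, -16], [0, 36, 0], [0, -54, 9]].
The requested entry is 36.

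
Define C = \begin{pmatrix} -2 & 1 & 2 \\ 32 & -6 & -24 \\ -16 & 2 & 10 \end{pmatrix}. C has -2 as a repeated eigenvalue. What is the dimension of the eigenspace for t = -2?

1

C + 2I = [[0, 1, 2], [32, -4, -24], [-16, 2, 12]].
This matrix has rank 2, so its null space has dimension 3 − 2 = 1.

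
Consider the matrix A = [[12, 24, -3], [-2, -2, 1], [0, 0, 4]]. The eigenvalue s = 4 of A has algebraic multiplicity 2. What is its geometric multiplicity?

A − 4I = [[8, 24, -3], [-2, -6, 1], [0, 0, 0]].
This matrix has rank 2, so its null space has dimension 3 − 2 = 1.

1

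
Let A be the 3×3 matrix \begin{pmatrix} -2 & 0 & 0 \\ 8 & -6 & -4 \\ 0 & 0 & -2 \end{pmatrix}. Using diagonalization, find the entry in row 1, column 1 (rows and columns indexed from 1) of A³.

Characteristic polynomial: t^3 + 10t^2 + 28t + 24 = (t + 2)^2(t + 6), so the eigenvalues are -6, -2, -2.
t=-2: eigenvector (1, 2, 0).
t=-6: eigenvector (0, 1, 0).
t=-2: eigenvector (0, -1, 1).
P = [[1, 0, 0], [2, 1, -1], [0, 0, 1]], D = diag(-2, -6, -2), P⁻¹ = [[1, 0, 0], [-2, 1, 1], [0, 0, 1]].
A³ = P·diag(-8, -216, -8)·P⁻¹ = [[-8, 0, 0], [416, -216, -208], [0, 0, -8]].
The requested entry is -8.

-8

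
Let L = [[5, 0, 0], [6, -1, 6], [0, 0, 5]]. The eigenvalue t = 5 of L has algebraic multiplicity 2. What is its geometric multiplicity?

2

L − 5I = [[0, 0, 0], [6, -6, 6], [0, 0, 0]].
This matrix has rank 1, so its null space has dimension 3 − 1 = 2.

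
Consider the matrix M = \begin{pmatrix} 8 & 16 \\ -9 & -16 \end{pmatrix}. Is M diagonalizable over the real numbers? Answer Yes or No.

No

Characteristic polynomial: p(λ) = λ^2 + 8λ + 16 = (λ + 4)^2.
λ = -4 has algebraic multiplicity 2; rank(M + 4I) = 1, so geometric multiplicity = 1.
Geometric multiplicity < algebraic multiplicity, so M is not diagonalizable.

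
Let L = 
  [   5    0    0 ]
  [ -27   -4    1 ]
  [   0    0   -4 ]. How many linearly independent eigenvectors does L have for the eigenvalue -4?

1

L + 4I = [[9, 0, 0], [-27, 0, 1], [0, 0, 0]].
This matrix has rank 2, so its null space has dimension 3 − 2 = 1.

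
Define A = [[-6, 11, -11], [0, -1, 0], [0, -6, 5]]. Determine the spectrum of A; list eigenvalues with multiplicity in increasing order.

-6, -1, 5

Characteristic polynomial: p(λ) = λ^3 + 2λ^2 - 29λ - 30 = (λ - 5)(λ + 1)(λ + 6).
Roots (with multiplicity): -6, -1, 5.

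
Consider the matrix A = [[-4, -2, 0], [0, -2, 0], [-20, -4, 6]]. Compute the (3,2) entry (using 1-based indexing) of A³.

-112

Characteristic polynomial: t^3 - 28t - 48 = (t - 6)(t + 2)(t + 4), so the eigenvalues are -4, -2, 6.
t=-4: eigenvector (1, 0, 2).
t=-2: eigenvector (-1, 1, -2).
t=6: eigenvector (0, 0, 1).
P = [[1, -1, 0], [0, 1, 0], [2, -2, 1]], D = diag(-4, -2, 6), P⁻¹ = [[1, 1, 0], [0, 1, 0], [-2, 0, 1]].
A³ = P·diag(-64, -8, 216)·P⁻¹ = [[-64, -56, 0], [0, -8, 0], [-560, -112, 216]].
The requested entry is -112.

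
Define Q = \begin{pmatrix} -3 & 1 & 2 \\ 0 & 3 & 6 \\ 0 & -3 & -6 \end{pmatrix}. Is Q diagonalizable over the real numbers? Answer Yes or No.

No

Characteristic polynomial: p(μ) = μ^3 + 6μ^2 + 9μ = μ(μ + 3)^2.
μ = -3 has algebraic multiplicity 2; rank(Q + 3I) = 2, so geometric multiplicity = 1.
Geometric multiplicity < algebraic multiplicity, so Q is not diagonalizable.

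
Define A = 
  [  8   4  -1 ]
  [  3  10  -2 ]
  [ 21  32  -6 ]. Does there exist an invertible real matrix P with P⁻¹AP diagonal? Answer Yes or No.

No

Characteristic polynomial: p(μ) = μ^3 - 12μ^2 + 45μ - 50 = (μ - 5)^2(μ - 2).
μ = 5 has algebraic multiplicity 2; rank(A − 5I) = 2, so geometric multiplicity = 1.
Geometric multiplicity < algebraic multiplicity, so A is not diagonalizable.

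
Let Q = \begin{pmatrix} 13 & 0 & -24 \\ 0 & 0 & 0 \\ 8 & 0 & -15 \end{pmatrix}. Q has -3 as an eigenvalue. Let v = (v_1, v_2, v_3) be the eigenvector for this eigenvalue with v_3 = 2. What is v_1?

3

Q + 3I = [[16, 0, -24], [0, 3, 0], [8, 0, -12]].
Solving (Q + 3I)v = 0 gives the eigenspace spanned by (3, 0, 2).
With v_3 = 2, v = (3, 0, 2), so v_1 = 3.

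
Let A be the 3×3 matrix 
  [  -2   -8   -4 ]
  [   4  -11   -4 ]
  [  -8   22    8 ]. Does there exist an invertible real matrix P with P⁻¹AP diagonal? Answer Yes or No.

Characteristic polynomial: p(λ) = λ^3 + 5λ^2 + 6λ = λ(λ + 2)(λ + 3).
All 3 eigenvalues are distinct, so A is diagonalizable.

Yes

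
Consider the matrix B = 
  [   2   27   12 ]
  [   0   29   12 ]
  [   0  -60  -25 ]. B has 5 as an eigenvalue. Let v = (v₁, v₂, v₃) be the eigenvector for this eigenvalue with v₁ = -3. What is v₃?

B − 5I = [[-3, 27, 12], [0, 24, 12], [0, -60, -30]].
Solving (B − 5I)v = 0 gives the eigenspace spanned by (-3, -3, 6).
With v₁ = -3, v = (-3, -3, 6), so v₃ = 6.

6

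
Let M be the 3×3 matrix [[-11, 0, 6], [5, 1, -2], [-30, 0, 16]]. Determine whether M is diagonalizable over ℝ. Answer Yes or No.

No

Characteristic polynomial: p(r) = r^3 - 6r^2 + 9r - 4 = (r - 4)(r - 1)^2.
r = 1 has algebraic multiplicity 2; rank(M − 1I) = 2, so geometric multiplicity = 1.
Geometric multiplicity < algebraic multiplicity, so M is not diagonalizable.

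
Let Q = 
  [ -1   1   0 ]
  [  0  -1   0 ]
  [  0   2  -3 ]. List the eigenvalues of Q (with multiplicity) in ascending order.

-3, -1, -1

Characteristic polynomial: p(λ) = λ^3 + 5λ^2 + 7λ + 3 = (λ + 1)^2(λ + 3).
Roots (with multiplicity): -3, -1, -1.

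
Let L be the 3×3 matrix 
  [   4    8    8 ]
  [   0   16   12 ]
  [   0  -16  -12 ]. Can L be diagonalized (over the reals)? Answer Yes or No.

Yes

Characteristic polynomial: p(r) = r^3 - 8r^2 + 16r = r(r - 4)^2.
r = 4 has algebraic multiplicity 2; rank(L − 4I) = 1, so geometric multiplicity = 2.
Every eigenvalue has geometric = algebraic multiplicity, so L is diagonalizable.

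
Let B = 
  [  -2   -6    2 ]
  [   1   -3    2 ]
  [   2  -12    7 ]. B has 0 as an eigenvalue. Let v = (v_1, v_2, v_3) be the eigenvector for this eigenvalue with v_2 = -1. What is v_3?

B = [[-2, -6, 2], [1, -3, 2], [2, -12, 7]].
Solving (B)v = 0 gives the eigenspace spanned by (1, -1, -2).
With v_2 = -1, v = (1, -1, -2), so v_3 = -2.

-2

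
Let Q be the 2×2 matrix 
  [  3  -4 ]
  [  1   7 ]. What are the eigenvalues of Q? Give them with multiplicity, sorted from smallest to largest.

5, 5

Characteristic polynomial: p(s) = s^2 - 10s + 25 = (s - 5)^2.
Roots (with multiplicity): 5, 5.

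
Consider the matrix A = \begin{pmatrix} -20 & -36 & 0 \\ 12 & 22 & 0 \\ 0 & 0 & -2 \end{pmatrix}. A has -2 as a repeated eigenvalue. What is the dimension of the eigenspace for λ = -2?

2

A + 2I = [[-18, -36, 0], [12, 24, 0], [0, 0, 0]].
This matrix has rank 1, so its null space has dimension 3 − 1 = 2.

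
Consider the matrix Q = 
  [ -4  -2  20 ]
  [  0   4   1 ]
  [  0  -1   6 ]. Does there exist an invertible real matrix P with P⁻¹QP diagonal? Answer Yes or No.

Characteristic polynomial: p(r) = r^3 - 6r^2 - 15r + 100 = (r - 5)^2(r + 4).
r = 5 has algebraic multiplicity 2; rank(Q − 5I) = 2, so geometric multiplicity = 1.
Geometric multiplicity < algebraic multiplicity, so Q is not diagonalizable.

No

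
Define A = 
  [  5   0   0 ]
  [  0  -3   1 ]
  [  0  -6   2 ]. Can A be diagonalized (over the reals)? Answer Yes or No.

Characteristic polynomial: p(s) = s^3 - 4s^2 - 5s = s(s - 5)(s + 1).
All 3 eigenvalues are distinct, so A is diagonalizable.

Yes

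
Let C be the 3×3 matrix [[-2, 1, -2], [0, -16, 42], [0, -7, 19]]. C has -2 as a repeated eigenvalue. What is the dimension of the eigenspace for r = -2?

1

C + 2I = [[0, 1, -2], [0, -14, 42], [0, -7, 21]].
This matrix has rank 2, so its null space has dimension 3 − 2 = 1.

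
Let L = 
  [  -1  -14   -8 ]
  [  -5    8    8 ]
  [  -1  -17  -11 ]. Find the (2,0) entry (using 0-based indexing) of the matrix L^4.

4189

Characteristic polynomial: s^3 + 4s^2 - 27s - 90 = (s - 5)(s + 3)(s + 6), so the eigenvalues are -6, -3, 5.
s=5: eigenvector (1, -1, 1).
s=-6: eigenvector (2, -1, 3).
s=-3: eigenvector (1, -1, 2).
P = [[1, 2, 1], [-1, -1, -1], [1, 3, 2]], D = diag(5, -6, -3), P⁻¹ = [[1, -1, -1], [1, 1, 0], [-2, -1, 1]].
L⁴ = P·diag(625, 1296, 81)·P⁻¹ = [[3055, 1886, -544], [-1759, -590, 544], [4189, 3101, -463]].
The requested entry is 4189.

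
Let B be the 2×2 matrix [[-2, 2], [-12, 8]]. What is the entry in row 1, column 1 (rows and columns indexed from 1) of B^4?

-464

Characteristic polynomial: s^2 - 6s + 8 = (s - 4)(s - 2), so the eigenvalues are 2, 4.
s=2: eigenvector (-1, -2).
s=4: eigenvector (1, 3).
P = [[-1, 1], [-2, 3]], D = diag(2, 4), P⁻¹ = [[-3, 1], [-2, 1]].
B⁴ = P·diag(16, 256)·P⁻¹ = [[-464, 240], [-1440, 736]].
The requested entry is -464.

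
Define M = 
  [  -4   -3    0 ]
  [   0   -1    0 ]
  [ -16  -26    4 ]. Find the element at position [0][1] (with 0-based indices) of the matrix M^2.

15

Characteristic polynomial: r^3 + r^2 - 16r - 16 = (r - 4)(r + 1)(r + 4), so the eigenvalues are -4, -1, 4.
r=-4: eigenvector (1, 0, 2).
r=-1: eigenvector (-1, 1, 2).
r=4: eigenvector (0, 0, 1).
P = [[1, -1, 0], [0, 1, 0], [2, 2, 1]], D = diag(-4, -1, 4), P⁻¹ = [[1, 1, 0], [0, 1, 0], [-2, -4, 1]].
M² = P·diag(16, 1, 16)·P⁻¹ = [[16, 15, 0], [0, 1, 0], [0, -30, 16]].
The requested entry is 15.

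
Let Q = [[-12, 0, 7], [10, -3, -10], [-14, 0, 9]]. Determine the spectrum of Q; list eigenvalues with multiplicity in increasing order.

-5, -3, 2

Characteristic polynomial: p(λ) = λ^3 + 6λ^2 - λ - 30 = (λ - 2)(λ + 3)(λ + 5).
Roots (with multiplicity): -5, -3, 2.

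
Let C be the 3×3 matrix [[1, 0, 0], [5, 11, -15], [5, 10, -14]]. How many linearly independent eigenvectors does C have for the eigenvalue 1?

C − 1I = [[0, 0, 0], [5, 10, -15], [5, 10, -15]].
This matrix has rank 1, so its null space has dimension 3 − 1 = 2.

2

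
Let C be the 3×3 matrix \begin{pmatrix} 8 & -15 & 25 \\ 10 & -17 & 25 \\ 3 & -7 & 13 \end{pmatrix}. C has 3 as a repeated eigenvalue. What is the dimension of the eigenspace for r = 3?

1

C − 3I = [[5, -15, 25], [10, -20, 25], [3, -7, 10]].
This matrix has rank 2, so its null space has dimension 3 − 2 = 1.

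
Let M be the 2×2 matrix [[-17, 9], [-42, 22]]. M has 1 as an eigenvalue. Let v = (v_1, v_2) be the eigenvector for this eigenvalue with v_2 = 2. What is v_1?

M − 1I = [[-18, 9], [-42, 21]].
Solving (M − 1I)v = 0 gives the eigenspace spanned by (1, 2).
With v_2 = 2, v = (1, 2), so v_1 = 1.

1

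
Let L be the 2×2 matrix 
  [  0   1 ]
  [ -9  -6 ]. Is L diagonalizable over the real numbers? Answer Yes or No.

Characteristic polynomial: p(t) = t^2 + 6t + 9 = (t + 3)^2.
t = -3 has algebraic multiplicity 2; rank(L + 3I) = 1, so geometric multiplicity = 1.
Geometric multiplicity < algebraic multiplicity, so L is not diagonalizable.

No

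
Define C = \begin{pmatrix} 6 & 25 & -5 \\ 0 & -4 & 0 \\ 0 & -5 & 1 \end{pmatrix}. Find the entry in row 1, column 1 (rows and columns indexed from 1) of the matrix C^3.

216

Characteristic polynomial: r^3 - 3r^2 - 22r + 24 = (r - 6)(r - 1)(r + 4), so the eigenvalues are -4, 1, 6.
r=6: eigenvector (1, 0, 0).
r=-4: eigenvector (-2, 1, 1).
r=1: eigenvector (1, 0, 1).
P = [[1, -2, 1], [0, 1, 0], [0, 1, 1]], D = diag(6, -4, 1), P⁻¹ = [[1, 3, -1], [0, 1, 0], [0, -1, 1]].
C³ = P·diag(216, -64, 1)·P⁻¹ = [[216, 775, -215], [0, -64, 0], [0, -65, 1]].
The requested entry is 216.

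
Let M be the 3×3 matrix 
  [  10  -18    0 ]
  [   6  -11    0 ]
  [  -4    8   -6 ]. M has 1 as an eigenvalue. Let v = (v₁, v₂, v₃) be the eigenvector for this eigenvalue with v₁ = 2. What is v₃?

0

M − 1I = [[9, -18, 0], [6, -12, 0], [-4, 8, -7]].
Solving (M − 1I)v = 0 gives the eigenspace spanned by (2, 1, 0).
With v₁ = 2, v = (2, 1, 0), so v₃ = 0.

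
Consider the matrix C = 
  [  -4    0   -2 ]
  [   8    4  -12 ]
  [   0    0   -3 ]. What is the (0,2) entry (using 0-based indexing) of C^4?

350

Characteristic polynomial: r^3 + 3r^2 - 16r - 48 = (r - 4)(r + 3)(r + 4), so the eigenvalues are -4, -3, 4.
r=-4: eigenvector (1, -1, 0).
r=4: eigenvector (0, 1, 0).
r=-3: eigenvector (-2, 4, 1).
P = [[1, 0, -2], [-1, 1, 4], [0, 0, 1]], D = diag(-4, 4, -3), P⁻¹ = [[1, 0, 2], [1, 1, -2], [0, 0, 1]].
C⁴ = P·diag(256, 256, 81)·P⁻¹ = [[256, 0, 350], [0, 256, -700], [0, 0, 81]].
The requested entry is 350.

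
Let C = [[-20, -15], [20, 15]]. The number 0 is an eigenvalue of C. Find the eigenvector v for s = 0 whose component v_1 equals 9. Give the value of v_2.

-12

C = [[-20, -15], [20, 15]].
Solving (C)v = 0 gives the eigenspace spanned by (9, -12).
With v_1 = 9, v = (9, -12), so v_2 = -12.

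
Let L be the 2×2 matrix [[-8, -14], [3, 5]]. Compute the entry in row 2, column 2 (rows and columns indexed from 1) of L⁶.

Characteristic polynomial: t^2 + 3t + 2 = (t + 1)(t + 2), so the eigenvalues are -2, -1.
t=-1: eigenvector (-2, 1).
t=-2: eigenvector (7, -3).
P = [[-2, 7], [1, -3]], D = diag(-1, -2), P⁻¹ = [[3, 7], [1, 2]].
L⁶ = P·diag(1, 64)·P⁻¹ = [[442, 882], [-189, -377]].
The requested entry is -377.

-377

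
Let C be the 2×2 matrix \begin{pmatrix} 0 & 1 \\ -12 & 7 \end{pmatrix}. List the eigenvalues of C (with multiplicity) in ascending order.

Characteristic polynomial: p(s) = s^2 - 7s + 12 = (s - 4)(s - 3).
Roots (with multiplicity): 3, 4.

3, 4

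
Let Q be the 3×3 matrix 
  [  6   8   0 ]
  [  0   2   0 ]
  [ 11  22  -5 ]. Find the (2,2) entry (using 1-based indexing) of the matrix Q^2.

Characteristic polynomial: λ^3 - 3λ^2 - 28λ + 60 = (λ - 6)(λ - 2)(λ + 5), so the eigenvalues are -5, 2, 6.
λ=6: eigenvector (1, 0, 1).
λ=2: eigenvector (-2, 1, 0).
λ=-5: eigenvector (0, 0, 1).
P = [[1, -2, 0], [0, 1, 0], [1, 0, 1]], D = diag(6, 2, -5), P⁻¹ = [[1, 2, 0], [0, 1, 0], [-1, -2, 1]].
Q² = P·diag(36, 4, 25)·P⁻¹ = [[36, 64, 0], [0, 4, 0], [11, 22, 25]].
The requested entry is 4.

4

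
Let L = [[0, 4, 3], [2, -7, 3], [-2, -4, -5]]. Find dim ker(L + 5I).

1

L + 5I = [[5, 4, 3], [2, -2, 3], [-2, -4, 0]].
This matrix has rank 2, so its null space has dimension 3 − 2 = 1.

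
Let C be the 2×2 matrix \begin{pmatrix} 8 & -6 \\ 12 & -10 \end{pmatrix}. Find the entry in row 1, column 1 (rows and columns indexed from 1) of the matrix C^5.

1088

Characteristic polynomial: r^2 + 2r - 8 = (r - 2)(r + 4), so the eigenvalues are -4, 2.
r=2: eigenvector (1, 1).
r=-4: eigenvector (1, 2).
P = [[1, 1], [1, 2]], D = diag(2, -4), P⁻¹ = [[2, -1], [-1, 1]].
C⁵ = P·diag(32, -1024)·P⁻¹ = [[1088, -1056], [2112, -2080]].
The requested entry is 1088.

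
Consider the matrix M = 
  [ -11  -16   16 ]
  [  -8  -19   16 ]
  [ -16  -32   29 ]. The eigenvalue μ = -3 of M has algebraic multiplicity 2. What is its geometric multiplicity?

M + 3I = [[-8, -16, 16], [-8, -16, 16], [-16, -32, 32]].
This matrix has rank 1, so its null space has dimension 3 − 1 = 2.

2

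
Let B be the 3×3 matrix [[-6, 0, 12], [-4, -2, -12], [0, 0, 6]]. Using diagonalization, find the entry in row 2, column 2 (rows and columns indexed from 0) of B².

Characteristic polynomial: t^3 + 2t^2 - 36t - 72 = (t - 6)(t + 2)(t + 6), so the eigenvalues are -6, -2, 6.
t=-2: eigenvector (0, 1, 0).
t=-6: eigenvector (1, 1, 0).
t=6: eigenvector (1, -2, 1).
P = [[0, 1, 1], [1, 1, -2], [0, 0, 1]], D = diag(-2, -6, 6), P⁻¹ = [[-1, 1, 3], [1, 0, -1], [0, 0, 1]].
B² = P·diag(4, 36, 36)·P⁻¹ = [[36, 0, 0], [32, 4, -96], [0, 0, 36]].
The requested entry is 36.

36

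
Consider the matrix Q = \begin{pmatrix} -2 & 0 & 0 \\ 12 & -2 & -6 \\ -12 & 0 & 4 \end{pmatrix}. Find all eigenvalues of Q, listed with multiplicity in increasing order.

-2, -2, 4

Characteristic polynomial: p(r) = r^3 - 12r - 16 = (r - 4)(r + 2)^2.
Roots (with multiplicity): -2, -2, 4.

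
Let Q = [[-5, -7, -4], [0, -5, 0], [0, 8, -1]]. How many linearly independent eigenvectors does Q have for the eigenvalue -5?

Q + 5I = [[0, -7, -4], [0, 0, 0], [0, 8, 4]].
This matrix has rank 2, so its null space has dimension 3 − 2 = 1.

1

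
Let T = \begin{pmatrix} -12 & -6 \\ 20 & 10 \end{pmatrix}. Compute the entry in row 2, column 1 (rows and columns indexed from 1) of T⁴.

Characteristic polynomial: s^2 + 2s = s(s + 2), so the eigenvalues are -2, 0.
s=-2: eigenvector (3, -5).
s=0: eigenvector (1, -2).
P = [[3, 1], [-5, -2]], D = diag(-2, 0), P⁻¹ = [[2, 1], [-5, -3]].
T⁴ = P·diag(16, 0)·P⁻¹ = [[96, 48], [-160, -80]].
The requested entry is -160.

-160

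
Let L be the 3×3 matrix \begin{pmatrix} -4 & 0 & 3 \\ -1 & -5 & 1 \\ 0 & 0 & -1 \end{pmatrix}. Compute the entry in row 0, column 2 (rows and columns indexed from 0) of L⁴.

Characteristic polynomial: s^3 + 10s^2 + 29s + 20 = (s + 1)(s + 4)(s + 5), so the eigenvalues are -5, -4, -1.
s=-1: eigenvector (1, 0, 1).
s=-5: eigenvector (0, 1, 0).
s=-4: eigenvector (-1, 1, 0).
P = [[1, 0, -1], [0, 1, 1], [1, 0, 0]], D = diag(-1, -5, -4), P⁻¹ = [[0, 0, 1], [1, 1, -1], [-1, 0, 1]].
L⁴ = P·diag(1, 625, 256)·P⁻¹ = [[256, 0, -255], [369, 625, -369], [0, 0, 1]].
The requested entry is -255.

-255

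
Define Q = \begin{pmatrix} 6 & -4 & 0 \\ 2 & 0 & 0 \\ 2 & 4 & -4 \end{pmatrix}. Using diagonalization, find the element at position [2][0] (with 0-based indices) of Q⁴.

240

Characteristic polynomial: t^3 - 2t^2 - 16t + 32 = (t - 4)(t - 2)(t + 4), so the eigenvalues are -4, 2, 4.
t=-4: eigenvector (0, 0, 1).
t=2: eigenvector (1, 1, 1).
t=4: eigenvector (2, 1, 1).
P = [[0, 1, 2], [0, 1, 1], [1, 1, 1]], D = diag(-4, 2, 4), P⁻¹ = [[0, -1, 1], [-1, 2, 0], [1, -1, 0]].
Q⁴ = P·diag(256, 16, 256)·P⁻¹ = [[496, -480, 0], [240, -224, 0], [240, -480, 256]].
The requested entry is 240.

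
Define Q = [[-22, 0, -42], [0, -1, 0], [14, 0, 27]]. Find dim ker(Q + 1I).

Q + 1I = [[-21, 0, -42], [0, 0, 0], [14, 0, 28]].
This matrix has rank 1, so its null space has dimension 3 − 1 = 2.

2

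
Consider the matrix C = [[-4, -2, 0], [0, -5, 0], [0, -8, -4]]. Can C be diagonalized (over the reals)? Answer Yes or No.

Characteristic polynomial: p(s) = s^3 + 13s^2 + 56s + 80 = (s + 4)^2(s + 5).
s = -4 has algebraic multiplicity 2; rank(C + 4I) = 1, so geometric multiplicity = 2.
Every eigenvalue has geometric = algebraic multiplicity, so C is diagonalizable.

Yes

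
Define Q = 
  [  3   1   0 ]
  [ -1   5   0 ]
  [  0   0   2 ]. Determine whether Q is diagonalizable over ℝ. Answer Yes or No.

No

Characteristic polynomial: p(λ) = λ^3 - 10λ^2 + 32λ - 32 = (λ - 4)^2(λ - 2).
λ = 4 has algebraic multiplicity 2; rank(Q − 4I) = 2, so geometric multiplicity = 1.
Geometric multiplicity < algebraic multiplicity, so Q is not diagonalizable.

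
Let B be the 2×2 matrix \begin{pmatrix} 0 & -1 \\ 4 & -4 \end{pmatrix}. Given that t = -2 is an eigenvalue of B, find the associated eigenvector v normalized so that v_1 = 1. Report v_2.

B + 2I = [[2, -1], [4, -2]].
Solving (B + 2I)v = 0 gives the eigenspace spanned by (1, 2).
With v_1 = 1, v = (1, 2), so v_2 = 2.

2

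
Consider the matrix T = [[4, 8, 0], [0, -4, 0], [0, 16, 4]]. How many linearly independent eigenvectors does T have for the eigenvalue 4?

2

T − 4I = [[0, 8, 0], [0, -8, 0], [0, 16, 0]].
This matrix has rank 1, so its null space has dimension 3 − 1 = 2.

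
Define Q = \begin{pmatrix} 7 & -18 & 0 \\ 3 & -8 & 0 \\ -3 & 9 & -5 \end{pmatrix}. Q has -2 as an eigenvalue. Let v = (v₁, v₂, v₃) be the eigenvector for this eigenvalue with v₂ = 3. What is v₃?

3

Q + 2I = [[9, -18, 0], [3, -6, 0], [-3, 9, -3]].
Solving (Q + 2I)v = 0 gives the eigenspace spanned by (6, 3, 3).
With v₂ = 3, v = (6, 3, 3), so v₃ = 3.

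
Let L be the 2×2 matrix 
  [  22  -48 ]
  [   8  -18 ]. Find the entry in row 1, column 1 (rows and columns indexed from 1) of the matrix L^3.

Characteristic polynomial: λ^2 - 4λ - 12 = (λ - 6)(λ + 2), so the eigenvalues are -2, 6.
λ=6: eigenvector (3, 1).
λ=-2: eigenvector (2, 1).
P = [[3, 2], [1, 1]], D = diag(6, -2), P⁻¹ = [[1, -2], [-1, 3]].
L³ = P·diag(216, -8)·P⁻¹ = [[664, -1344], [224, -456]].
The requested entry is 664.

664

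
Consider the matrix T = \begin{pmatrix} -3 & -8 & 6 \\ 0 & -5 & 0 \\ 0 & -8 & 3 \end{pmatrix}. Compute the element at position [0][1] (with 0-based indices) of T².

16

Characteristic polynomial: μ^3 + 5μ^2 - 9μ - 45 = (μ - 3)(μ + 3)(μ + 5), so the eigenvalues are -5, -3, 3.
μ=-3: eigenvector (1, 0, 0).
μ=-5: eigenvector (1, 1, 1).
μ=3: eigenvector (1, 0, 1).
P = [[1, 1, 1], [0, 1, 0], [0, 1, 1]], D = diag(-3, -5, 3), P⁻¹ = [[1, 0, -1], [0, 1, 0], [0, -1, 1]].
T² = P·diag(9, 25, 9)·P⁻¹ = [[9, 16, 0], [0, 25, 0], [0, 16, 9]].
The requested entry is 16.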